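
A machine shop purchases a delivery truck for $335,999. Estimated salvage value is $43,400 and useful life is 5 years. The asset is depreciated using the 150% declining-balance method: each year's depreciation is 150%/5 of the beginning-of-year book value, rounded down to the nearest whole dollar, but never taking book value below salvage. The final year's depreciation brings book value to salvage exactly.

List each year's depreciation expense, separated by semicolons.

$100,799; $70,560; $49,392; $34,574; $37,274

Depreciable base = $335,999 − $43,400 = $292,599.
Year 1: ⌊$335,999 × 150%/5⌋ = $100,799. Book value $235,200.
Year 2: ⌊$235,200 × 150%/5⌋ = $70,560. Book value $164,640.
Year 3: ⌊$164,640 × 150%/5⌋ = $49,392. Book value $115,248.
Year 4: ⌊$115,248 × 150%/5⌋ = $34,574. Book value $80,674.
Year 5 (final): $80,674 − $43,400 = $37,274. Book value $43,400.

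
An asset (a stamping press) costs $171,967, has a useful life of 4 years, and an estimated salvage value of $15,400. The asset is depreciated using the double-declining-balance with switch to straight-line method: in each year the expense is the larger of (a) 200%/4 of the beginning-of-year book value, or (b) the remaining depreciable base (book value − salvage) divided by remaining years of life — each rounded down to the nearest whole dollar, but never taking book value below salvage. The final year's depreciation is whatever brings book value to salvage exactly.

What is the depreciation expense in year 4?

Depreciable base = $171,967 − $15,400 = $156,567.
Year 1: DB = ⌊$171,967 × 200%/4⌋ = $85,983; SL = ⌊$156,567/4⌋ = $39,141 → take DB $85,983. Book value $85,984.
Year 2: DB = ⌊$85,984 × 200%/4⌋ = $42,992; SL = ⌊$70,584/3⌋ = $23,528 → take DB $42,992. Book value $42,992.
Year 3: DB = ⌊$42,992 × 200%/4⌋ = $21,496; SL = ⌊$27,592/2⌋ = $13,796 → take DB $21,496. Book value $21,496.
Year 4 (final): $21,496 − $15,400 = $6,096. Book value $15,400.

$6,096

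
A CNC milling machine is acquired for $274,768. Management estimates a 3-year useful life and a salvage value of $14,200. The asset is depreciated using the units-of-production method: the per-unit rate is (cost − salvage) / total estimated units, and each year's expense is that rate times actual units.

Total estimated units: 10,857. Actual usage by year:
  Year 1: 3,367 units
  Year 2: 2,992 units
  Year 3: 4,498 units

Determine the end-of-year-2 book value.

Depreciable base = $274,768 − $14,200 = $260,568.
Rate = $260,568 / 10,857 units = $24 per unit.
Year 1: 3,367 × $24 = $80,808. Book value $193,960.
Year 2: 2,992 × $24 = $71,808. Book value $122,152.

$122,152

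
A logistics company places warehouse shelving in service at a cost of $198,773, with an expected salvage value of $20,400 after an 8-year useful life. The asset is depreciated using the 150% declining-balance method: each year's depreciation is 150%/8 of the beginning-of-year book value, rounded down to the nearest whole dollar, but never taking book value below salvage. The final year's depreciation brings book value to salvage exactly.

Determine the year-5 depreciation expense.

$16,242

Depreciable base = $198,773 − $20,400 = $178,373.
Year 1: ⌊$198,773 × 150%/8⌋ = $37,269. Book value $161,504.
Year 2: ⌊$161,504 × 150%/8⌋ = $30,282. Book value $131,222.
Year 3: ⌊$131,222 × 150%/8⌋ = $24,604. Book value $106,618.
Year 4: ⌊$106,618 × 150%/8⌋ = $19,990. Book value $86,628.
Year 5: ⌊$86,628 × 150%/8⌋ = $16,242. Book value $70,386.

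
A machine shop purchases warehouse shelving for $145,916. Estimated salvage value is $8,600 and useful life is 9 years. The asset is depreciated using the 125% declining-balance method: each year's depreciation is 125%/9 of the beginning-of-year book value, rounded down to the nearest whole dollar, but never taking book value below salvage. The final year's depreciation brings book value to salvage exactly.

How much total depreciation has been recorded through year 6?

$86,422

Depreciable base = $145,916 − $8,600 = $137,316.
Year 1: ⌊$145,916 × 125%/9⌋ = $20,266. Book value $125,650.
Year 2: ⌊$125,650 × 125%/9⌋ = $17,451. Book value $108,199.
Year 3: ⌊$108,199 × 125%/9⌋ = $15,027. Book value $93,172.
Year 4: ⌊$93,172 × 125%/9⌋ = $12,940. Book value $80,232.
Year 5: ⌊$80,232 × 125%/9⌋ = $11,143. Book value $69,089.
Year 6: ⌊$69,089 × 125%/9⌋ = $9,595. Book value $59,494.
Accumulated through year 6 = $145,916 − $59,494 = $86,422.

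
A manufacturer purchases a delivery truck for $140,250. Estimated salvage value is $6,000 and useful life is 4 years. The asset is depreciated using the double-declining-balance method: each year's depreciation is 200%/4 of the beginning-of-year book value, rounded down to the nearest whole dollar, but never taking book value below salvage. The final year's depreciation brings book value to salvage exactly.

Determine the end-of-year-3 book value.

$17,532

Depreciable base = $140,250 − $6,000 = $134,250.
Year 1: ⌊$140,250 × 200%/4⌋ = $70,125. Book value $70,125.
Year 2: ⌊$70,125 × 200%/4⌋ = $35,062. Book value $35,063.
Year 3: ⌊$35,063 × 200%/4⌋ = $17,531. Book value $17,532.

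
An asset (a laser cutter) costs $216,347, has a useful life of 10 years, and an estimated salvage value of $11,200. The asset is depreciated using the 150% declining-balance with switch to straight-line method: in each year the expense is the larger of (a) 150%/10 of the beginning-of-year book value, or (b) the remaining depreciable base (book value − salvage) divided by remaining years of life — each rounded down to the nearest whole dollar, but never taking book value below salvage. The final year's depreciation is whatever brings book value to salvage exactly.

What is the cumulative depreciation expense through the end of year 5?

$120,367

Depreciable base = $216,347 − $11,200 = $205,147.
Year 1: DB = ⌊$216,347 × 150%/10⌋ = $32,452; SL = ⌊$205,147/10⌋ = $20,514 → take DB $32,452. Book value $183,895.
Year 2: DB = ⌊$183,895 × 150%/10⌋ = $27,584; SL = ⌊$172,695/9⌋ = $19,188 → take DB $27,584. Book value $156,311.
Year 3: DB = ⌊$156,311 × 150%/10⌋ = $23,446; SL = ⌊$145,111/8⌋ = $18,138 → take DB $23,446. Book value $132,865.
Year 4: DB = ⌊$132,865 × 150%/10⌋ = $19,929; SL = ⌊$121,665/7⌋ = $17,380 → take DB $19,929. Book value $112,936.
Year 5: DB = ⌊$112,936 × 150%/10⌋ = $16,940; SL = ⌊$101,736/6⌋ = $16,956 → take SL $16,956. Book value $95,980.
Accumulated through year 5 = $216,347 − $95,980 = $120,367.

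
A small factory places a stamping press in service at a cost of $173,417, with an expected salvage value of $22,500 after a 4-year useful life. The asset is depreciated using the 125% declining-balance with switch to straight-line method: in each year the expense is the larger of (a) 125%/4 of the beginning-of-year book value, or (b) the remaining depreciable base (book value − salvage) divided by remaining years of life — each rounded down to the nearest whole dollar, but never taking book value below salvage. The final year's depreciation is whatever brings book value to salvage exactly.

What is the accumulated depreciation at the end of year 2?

$91,449

Depreciable base = $173,417 − $22,500 = $150,917.
Year 1: DB = ⌊$173,417 × 125%/4⌋ = $54,192; SL = ⌊$150,917/4⌋ = $37,729 → take DB $54,192. Book value $119,225.
Year 2: DB = ⌊$119,225 × 125%/4⌋ = $37,257; SL = ⌊$96,725/3⌋ = $32,241 → take DB $37,257. Book value $81,968.
Accumulated through year 2 = $173,417 − $81,968 = $91,449.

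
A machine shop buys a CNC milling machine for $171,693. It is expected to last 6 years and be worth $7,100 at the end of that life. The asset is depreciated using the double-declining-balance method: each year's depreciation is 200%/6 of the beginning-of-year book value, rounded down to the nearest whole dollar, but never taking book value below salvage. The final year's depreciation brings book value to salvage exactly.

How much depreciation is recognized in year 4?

$16,957

Depreciable base = $171,693 − $7,100 = $164,593.
Year 1: ⌊$171,693 × 200%/6⌋ = $57,231. Book value $114,462.
Year 2: ⌊$114,462 × 200%/6⌋ = $38,154. Book value $76,308.
Year 3: ⌊$76,308 × 200%/6⌋ = $25,436. Book value $50,872.
Year 4: ⌊$50,872 × 200%/6⌋ = $16,957. Book value $33,915.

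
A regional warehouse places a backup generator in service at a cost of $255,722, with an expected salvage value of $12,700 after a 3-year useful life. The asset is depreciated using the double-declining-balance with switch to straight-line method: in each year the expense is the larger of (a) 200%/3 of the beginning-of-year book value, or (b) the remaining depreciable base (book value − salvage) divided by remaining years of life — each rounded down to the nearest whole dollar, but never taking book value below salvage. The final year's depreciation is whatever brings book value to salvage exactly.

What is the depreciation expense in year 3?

Depreciable base = $255,722 − $12,700 = $243,022.
Year 1: DB = ⌊$255,722 × 200%/3⌋ = $170,481; SL = ⌊$243,022/3⌋ = $81,007 → take DB $170,481. Book value $85,241.
Year 2: DB = ⌊$85,241 × 200%/3⌋ = $56,827; SL = ⌊$72,541/2⌋ = $36,270 → take DB $56,827. Book value $28,414.
Year 3 (final): $28,414 − $12,700 = $15,714. Book value $12,700.

$15,714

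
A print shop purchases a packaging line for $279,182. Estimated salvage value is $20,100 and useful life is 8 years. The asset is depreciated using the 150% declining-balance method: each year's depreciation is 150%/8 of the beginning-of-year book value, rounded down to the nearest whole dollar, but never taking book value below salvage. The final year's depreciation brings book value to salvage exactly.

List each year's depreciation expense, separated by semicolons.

Depreciable base = $279,182 − $20,100 = $259,082.
Year 1: ⌊$279,182 × 150%/8⌋ = $52,346. Book value $226,836.
Year 2: ⌊$226,836 × 150%/8⌋ = $42,531. Book value $184,305.
Year 3: ⌊$184,305 × 150%/8⌋ = $34,557. Book value $149,748.
Year 4: ⌊$149,748 × 150%/8⌋ = $28,077. Book value $121,671.
Year 5: ⌊$121,671 × 150%/8⌋ = $22,813. Book value $98,858.
Year 6: ⌊$98,858 × 150%/8⌋ = $18,535. Book value $80,323.
Year 7: ⌊$80,323 × 150%/8⌋ = $15,060. Book value $65,263.
Year 8 (final): $65,263 − $20,100 = $45,163. Book value $20,100.

$52,346; $42,531; $34,557; $28,077; $22,813; $18,535; $15,060; $45,163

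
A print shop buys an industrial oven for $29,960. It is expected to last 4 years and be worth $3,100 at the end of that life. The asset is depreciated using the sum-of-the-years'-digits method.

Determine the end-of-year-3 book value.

Depreciable base = $29,960 − $3,100 = $26,860.
Sum of the years' digits = 4+3+2+1 = 10.
Year 1: $26,860 × 4/10 = $10,744. Book value $19,216.
Year 2: $26,860 × 3/10 = $8,058. Book value $11,158.
Year 3: $26,860 × 2/10 = $5,372. Book value $5,786.

$5,786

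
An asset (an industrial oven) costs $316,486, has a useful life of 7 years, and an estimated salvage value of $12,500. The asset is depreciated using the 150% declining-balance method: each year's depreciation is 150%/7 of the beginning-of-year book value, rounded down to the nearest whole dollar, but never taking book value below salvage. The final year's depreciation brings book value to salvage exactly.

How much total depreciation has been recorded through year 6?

$242,021

Depreciable base = $316,486 − $12,500 = $303,986.
Year 1: ⌊$316,486 × 150%/7⌋ = $67,818. Book value $248,668.
Year 2: ⌊$248,668 × 150%/7⌋ = $53,286. Book value $195,382.
Year 3: ⌊$195,382 × 150%/7⌋ = $41,867. Book value $153,515.
Year 4: ⌊$153,515 × 150%/7⌋ = $32,896. Book value $120,619.
Year 5: ⌊$120,619 × 150%/7⌋ = $25,846. Book value $94,773.
Year 6: ⌊$94,773 × 150%/7⌋ = $20,308. Book value $74,465.
Accumulated through year 6 = $316,486 − $74,465 = $242,021.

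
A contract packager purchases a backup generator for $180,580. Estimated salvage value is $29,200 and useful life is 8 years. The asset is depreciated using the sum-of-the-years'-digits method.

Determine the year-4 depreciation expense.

$21,025

Depreciable base = $180,580 − $29,200 = $151,380.
Sum of the years' digits = 8+7+6+5+4+3+2+1 = 36.
Year 1: $151,380 × 8/36 = $33,640. Book value $146,940.
Year 2: $151,380 × 7/36 = $29,435. Book value $117,505.
Year 3: $151,380 × 6/36 = $25,230. Book value $92,275.
Year 4: $151,380 × 5/36 = $21,025. Book value $71,250.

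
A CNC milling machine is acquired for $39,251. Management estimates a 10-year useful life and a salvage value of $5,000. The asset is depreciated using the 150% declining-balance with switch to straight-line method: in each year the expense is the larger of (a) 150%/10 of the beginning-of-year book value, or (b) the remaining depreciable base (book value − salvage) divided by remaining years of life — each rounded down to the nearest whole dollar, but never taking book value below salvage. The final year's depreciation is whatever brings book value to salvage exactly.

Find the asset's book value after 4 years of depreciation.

$20,491

Depreciable base = $39,251 − $5,000 = $34,251.
Year 1: DB = ⌊$39,251 × 150%/10⌋ = $5,887; SL = ⌊$34,251/10⌋ = $3,425 → take DB $5,887. Book value $33,364.
Year 2: DB = ⌊$33,364 × 150%/10⌋ = $5,004; SL = ⌊$28,364/9⌋ = $3,151 → take DB $5,004. Book value $28,360.
Year 3: DB = ⌊$28,360 × 150%/10⌋ = $4,254; SL = ⌊$23,360/8⌋ = $2,920 → take DB $4,254. Book value $24,106.
Year 4: DB = ⌊$24,106 × 150%/10⌋ = $3,615; SL = ⌊$19,106/7⌋ = $2,729 → take DB $3,615. Book value $20,491.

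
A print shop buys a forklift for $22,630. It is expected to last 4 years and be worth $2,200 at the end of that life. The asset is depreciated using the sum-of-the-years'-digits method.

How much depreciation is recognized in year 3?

Depreciable base = $22,630 − $2,200 = $20,430.
Sum of the years' digits = 4+3+2+1 = 10.
Year 1: $20,430 × 4/10 = $8,172. Book value $14,458.
Year 2: $20,430 × 3/10 = $6,129. Book value $8,329.
Year 3: $20,430 × 2/10 = $4,086. Book value $4,243.

$4,086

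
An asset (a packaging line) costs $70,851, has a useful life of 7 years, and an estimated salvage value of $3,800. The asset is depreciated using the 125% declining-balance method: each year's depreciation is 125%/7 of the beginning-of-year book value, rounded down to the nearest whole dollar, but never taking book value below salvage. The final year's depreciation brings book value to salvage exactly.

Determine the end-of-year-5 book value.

Depreciable base = $70,851 − $3,800 = $67,051.
Year 1: ⌊$70,851 × 125%/7⌋ = $12,651. Book value $58,200.
Year 2: ⌊$58,200 × 125%/7⌋ = $10,392. Book value $47,808.
Year 3: ⌊$47,808 × 125%/7⌋ = $8,537. Book value $39,271.
Year 4: ⌊$39,271 × 125%/7⌋ = $7,012. Book value $32,259.
Year 5: ⌊$32,259 × 125%/7⌋ = $5,760. Book value $26,499.

$26,499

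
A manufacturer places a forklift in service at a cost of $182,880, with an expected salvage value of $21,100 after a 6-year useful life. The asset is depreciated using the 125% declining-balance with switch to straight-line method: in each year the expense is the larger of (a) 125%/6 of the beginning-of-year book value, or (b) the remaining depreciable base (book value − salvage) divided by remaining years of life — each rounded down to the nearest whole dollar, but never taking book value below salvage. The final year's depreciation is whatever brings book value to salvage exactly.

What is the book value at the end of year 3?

$90,740

Depreciable base = $182,880 − $21,100 = $161,780.
Year 1: DB = ⌊$182,880 × 125%/6⌋ = $38,100; SL = ⌊$161,780/6⌋ = $26,963 → take DB $38,100. Book value $144,780.
Year 2: DB = ⌊$144,780 × 125%/6⌋ = $30,162; SL = ⌊$123,680/5⌋ = $24,736 → take DB $30,162. Book value $114,618.
Year 3: DB = ⌊$114,618 × 125%/6⌋ = $23,878; SL = ⌊$93,518/4⌋ = $23,379 → take DB $23,878. Book value $90,740.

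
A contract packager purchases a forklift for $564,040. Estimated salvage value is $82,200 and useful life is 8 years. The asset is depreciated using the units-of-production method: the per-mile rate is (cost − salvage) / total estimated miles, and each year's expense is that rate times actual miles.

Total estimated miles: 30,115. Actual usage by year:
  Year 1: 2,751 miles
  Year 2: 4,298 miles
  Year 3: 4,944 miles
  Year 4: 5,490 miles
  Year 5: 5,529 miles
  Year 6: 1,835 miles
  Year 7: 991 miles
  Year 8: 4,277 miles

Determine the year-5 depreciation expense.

Depreciable base = $564,040 − $82,200 = $481,840.
Rate = $481,840 / 30,115 miles = $16 per mile.
Year 1: 2,751 × $16 = $44,016. Book value $520,024.
Year 2: 4,298 × $16 = $68,768. Book value $451,256.
Year 3: 4,944 × $16 = $79,104. Book value $372,152.
Year 4: 5,490 × $16 = $87,840. Book value $284,312.
Year 5: 5,529 × $16 = $88,464. Book value $195,848.

$88,464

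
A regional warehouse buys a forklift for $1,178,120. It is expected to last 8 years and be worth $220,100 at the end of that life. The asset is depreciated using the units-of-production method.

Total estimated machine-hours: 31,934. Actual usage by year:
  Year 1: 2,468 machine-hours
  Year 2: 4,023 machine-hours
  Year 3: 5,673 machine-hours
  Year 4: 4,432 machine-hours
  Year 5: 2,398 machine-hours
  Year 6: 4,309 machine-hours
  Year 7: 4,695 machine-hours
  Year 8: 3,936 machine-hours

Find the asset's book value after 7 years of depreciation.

$338,180

Depreciable base = $1,178,120 − $220,100 = $958,020.
Rate = $958,020 / 31,934 machine-hours = $30 per machine-hour.
Year 1: 2,468 × $30 = $74,040. Book value $1,104,080.
Year 2: 4,023 × $30 = $120,690. Book value $983,390.
Year 3: 5,673 × $30 = $170,190. Book value $813,200.
Year 4: 4,432 × $30 = $132,960. Book value $680,240.
Year 5: 2,398 × $30 = $71,940. Book value $608,300.
Year 6: 4,309 × $30 = $129,270. Book value $479,030.
Year 7: 4,695 × $30 = $140,850. Book value $338,180.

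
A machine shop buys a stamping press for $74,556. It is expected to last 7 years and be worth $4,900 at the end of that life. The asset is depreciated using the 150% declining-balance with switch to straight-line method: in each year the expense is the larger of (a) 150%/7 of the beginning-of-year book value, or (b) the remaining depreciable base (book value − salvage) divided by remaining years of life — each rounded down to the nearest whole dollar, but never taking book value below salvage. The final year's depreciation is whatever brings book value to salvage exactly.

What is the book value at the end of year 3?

$36,165

Depreciable base = $74,556 − $4,900 = $69,656.
Year 1: DB = ⌊$74,556 × 150%/7⌋ = $15,976; SL = ⌊$69,656/7⌋ = $9,950 → take DB $15,976. Book value $58,580.
Year 2: DB = ⌊$58,580 × 150%/7⌋ = $12,552; SL = ⌊$53,680/6⌋ = $8,946 → take DB $12,552. Book value $46,028.
Year 3: DB = ⌊$46,028 × 150%/7⌋ = $9,863; SL = ⌊$41,128/5⌋ = $8,225 → take DB $9,863. Book value $36,165.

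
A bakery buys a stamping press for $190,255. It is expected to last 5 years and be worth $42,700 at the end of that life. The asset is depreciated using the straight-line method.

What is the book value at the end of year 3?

$101,722

Depreciable base = $190,255 − $42,700 = $147,555.
Annual expense = $147,555 / 5 = $29,511.
End of year 1: book value $160,744.
End of year 2: book value $131,233.
End of year 3: book value $101,722.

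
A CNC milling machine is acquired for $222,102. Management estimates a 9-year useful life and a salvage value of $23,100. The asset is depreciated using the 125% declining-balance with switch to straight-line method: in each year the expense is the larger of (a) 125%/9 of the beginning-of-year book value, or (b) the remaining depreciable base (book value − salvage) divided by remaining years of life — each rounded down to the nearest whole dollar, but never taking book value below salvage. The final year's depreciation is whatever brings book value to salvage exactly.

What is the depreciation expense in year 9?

$19,787

Depreciable base = $222,102 − $23,100 = $199,002.
Year 1: DB = ⌊$222,102 × 125%/9⌋ = $30,847; SL = ⌊$199,002/9⌋ = $22,111 → take DB $30,847. Book value $191,255.
Year 2: DB = ⌊$191,255 × 125%/9⌋ = $26,563; SL = ⌊$168,155/8⌋ = $21,019 → take DB $26,563. Book value $164,692.
Year 3: DB = ⌊$164,692 × 125%/9⌋ = $22,873; SL = ⌊$141,592/7⌋ = $20,227 → take DB $22,873. Book value $141,819.
Year 4: DB = ⌊$141,819 × 125%/9⌋ = $19,697; SL = ⌊$118,719/6⌋ = $19,786 → take SL $19,786. Book value $122,033.
Year 5: DB = ⌊$122,033 × 125%/9⌋ = $16,949; SL = ⌊$98,933/5⌋ = $19,786 → take SL $19,786. Book value $102,247.
Year 6: DB = ⌊$102,247 × 125%/9⌋ = $14,200; SL = ⌊$79,147/4⌋ = $19,786 → take SL $19,786. Book value $82,461.
Year 7: DB = ⌊$82,461 × 125%/9⌋ = $11,452; SL = ⌊$59,361/3⌋ = $19,787 → take SL $19,787. Book value $62,674.
Year 8: DB = ⌊$62,674 × 125%/9⌋ = $8,704; SL = ⌊$39,574/2⌋ = $19,787 → take SL $19,787. Book value $42,887.
Year 9 (final): $42,887 − $23,100 = $19,787. Book value $23,100.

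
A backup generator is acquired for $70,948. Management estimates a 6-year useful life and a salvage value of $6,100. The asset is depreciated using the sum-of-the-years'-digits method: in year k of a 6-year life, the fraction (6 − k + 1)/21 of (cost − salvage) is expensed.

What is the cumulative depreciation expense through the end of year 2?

Depreciable base = $70,948 − $6,100 = $64,848.
Sum of the years' digits = 6+5+4+3+2+1 = 21.
Year 1: $64,848 × 6/21 = $18,528. Book value $52,420.
Year 2: $64,848 × 5/21 = $15,440. Book value $36,980.
Accumulated through year 2 = $70,948 − $36,980 = $33,968.

$33,968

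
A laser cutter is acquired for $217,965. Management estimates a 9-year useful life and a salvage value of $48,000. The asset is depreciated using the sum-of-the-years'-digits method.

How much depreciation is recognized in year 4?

Depreciable base = $217,965 − $48,000 = $169,965.
Sum of the years' digits = 9+8+7+6+5+4+3+2+1 = 45.
Year 1: $169,965 × 9/45 = $33,993. Book value $183,972.
Year 2: $169,965 × 8/45 = $30,216. Book value $153,756.
Year 3: $169,965 × 7/45 = $26,439. Book value $127,317.
Year 4: $169,965 × 6/45 = $22,662. Book value $104,655.

$22,662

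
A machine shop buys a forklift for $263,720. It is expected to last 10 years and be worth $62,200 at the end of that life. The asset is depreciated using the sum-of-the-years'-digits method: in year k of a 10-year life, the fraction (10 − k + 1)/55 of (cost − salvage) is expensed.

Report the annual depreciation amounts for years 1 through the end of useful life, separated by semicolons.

Depreciable base = $263,720 − $62,200 = $201,520.
Sum of the years' digits = 10+9+8+7+6+5+4+3+2+1 = 55.
Year 1: $201,520 × 10/55 = $36,640. Book value $227,080.
Year 2: $201,520 × 9/55 = $32,976. Book value $194,104.
Year 3: $201,520 × 8/55 = $29,312. Book value $164,792.
Year 4: $201,520 × 7/55 = $25,648. Book value $139,144.
Year 5: $201,520 × 6/55 = $21,984. Book value $117,160.
Year 6: $201,520 × 5/55 = $18,320. Book value $98,840.
Year 7: $201,520 × 4/55 = $14,656. Book value $84,184.
Year 8: $201,520 × 3/55 = $10,992. Book value $73,192.
Year 9: $201,520 × 2/55 = $7,328. Book value $65,864.
Year 10: $201,520 × 1/55 = $3,664. Book value $62,200.

$36,640; $32,976; $29,312; $25,648; $21,984; $18,320; $14,656; $10,992; $7,328; $3,664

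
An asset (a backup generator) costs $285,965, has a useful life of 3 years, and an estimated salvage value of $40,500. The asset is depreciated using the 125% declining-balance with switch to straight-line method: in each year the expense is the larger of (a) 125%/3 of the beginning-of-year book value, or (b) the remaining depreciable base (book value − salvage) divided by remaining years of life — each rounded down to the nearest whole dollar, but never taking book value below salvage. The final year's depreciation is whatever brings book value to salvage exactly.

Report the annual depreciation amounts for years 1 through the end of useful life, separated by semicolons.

$119,152; $69,505; $56,808

Depreciable base = $285,965 − $40,500 = $245,465.
Year 1: DB = ⌊$285,965 × 125%/3⌋ = $119,152; SL = ⌊$245,465/3⌋ = $81,821 → take DB $119,152. Book value $166,813.
Year 2: DB = ⌊$166,813 × 125%/3⌋ = $69,505; SL = ⌊$126,313/2⌋ = $63,156 → take DB $69,505. Book value $97,308.
Year 3 (final): $97,308 − $40,500 = $56,808. Book value $40,500.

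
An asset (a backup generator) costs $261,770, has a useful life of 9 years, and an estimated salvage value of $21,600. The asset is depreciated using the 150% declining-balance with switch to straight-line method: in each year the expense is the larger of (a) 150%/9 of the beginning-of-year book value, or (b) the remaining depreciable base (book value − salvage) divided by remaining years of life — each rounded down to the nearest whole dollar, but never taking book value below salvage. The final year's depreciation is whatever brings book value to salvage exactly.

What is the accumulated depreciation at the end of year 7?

$198,370

Depreciable base = $261,770 − $21,600 = $240,170.
Year 1: DB = ⌊$261,770 × 150%/9⌋ = $43,628; SL = ⌊$240,170/9⌋ = $26,685 → take DB $43,628. Book value $218,142.
Year 2: DB = ⌊$218,142 × 150%/9⌋ = $36,357; SL = ⌊$196,542/8⌋ = $24,567 → take DB $36,357. Book value $181,785.
Year 3: DB = ⌊$181,785 × 150%/9⌋ = $30,297; SL = ⌊$160,185/7⌋ = $22,883 → take DB $30,297. Book value $151,488.
Year 4: DB = ⌊$151,488 × 150%/9⌋ = $25,248; SL = ⌊$129,888/6⌋ = $21,648 → take DB $25,248. Book value $126,240.
Year 5: DB = ⌊$126,240 × 150%/9⌋ = $21,040; SL = ⌊$104,640/5⌋ = $20,928 → take DB $21,040. Book value $105,200.
Year 6: DB = ⌊$105,200 × 150%/9⌋ = $17,533; SL = ⌊$83,600/4⌋ = $20,900 → take SL $20,900. Book value $84,300.
Year 7: DB = ⌊$84,300 × 150%/9⌋ = $14,050; SL = ⌊$62,700/3⌋ = $20,900 → take SL $20,900. Book value $63,400.
Accumulated through year 7 = $261,770 − $63,400 = $198,370.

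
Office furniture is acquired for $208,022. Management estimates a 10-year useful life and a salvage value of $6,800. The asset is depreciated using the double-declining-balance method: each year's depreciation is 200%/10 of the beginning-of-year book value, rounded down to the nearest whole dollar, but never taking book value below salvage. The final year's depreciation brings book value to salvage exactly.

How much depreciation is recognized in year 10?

Depreciable base = $208,022 − $6,800 = $201,222.
Year 1: ⌊$208,022 × 200%/10⌋ = $41,604. Book value $166,418.
Year 2: ⌊$166,418 × 200%/10⌋ = $33,283. Book value $133,135.
Year 3: ⌊$133,135 × 200%/10⌋ = $26,627. Book value $106,508.
Year 4: ⌊$106,508 × 200%/10⌋ = $21,301. Book value $85,207.
Year 5: ⌊$85,207 × 200%/10⌋ = $17,041. Book value $68,166.
Year 6: ⌊$68,166 × 200%/10⌋ = $13,633. Book value $54,533.
Year 7: ⌊$54,533 × 200%/10⌋ = $10,906. Book value $43,627.
Year 8: ⌊$43,627 × 200%/10⌋ = $8,725. Book value $34,902.
Year 9: ⌊$34,902 × 200%/10⌋ = $6,980. Book value $27,922.
Year 10 (final): $27,922 − $6,800 = $21,122. Book value $6,800.

$21,122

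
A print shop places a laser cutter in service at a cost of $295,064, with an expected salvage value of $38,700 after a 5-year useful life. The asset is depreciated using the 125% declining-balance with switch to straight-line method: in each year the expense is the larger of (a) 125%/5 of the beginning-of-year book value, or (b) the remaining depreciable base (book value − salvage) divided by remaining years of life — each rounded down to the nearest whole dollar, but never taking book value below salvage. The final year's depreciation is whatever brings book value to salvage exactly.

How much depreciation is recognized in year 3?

Depreciable base = $295,064 − $38,700 = $256,364.
Year 1: DB = ⌊$295,064 × 125%/5⌋ = $73,766; SL = ⌊$256,364/5⌋ = $51,272 → take DB $73,766. Book value $221,298.
Year 2: DB = ⌊$221,298 × 125%/5⌋ = $55,324; SL = ⌊$182,598/4⌋ = $45,649 → take DB $55,324. Book value $165,974.
Year 3: DB = ⌊$165,974 × 125%/5⌋ = $41,493; SL = ⌊$127,274/3⌋ = $42,424 → take SL $42,424. Book value $123,550.

$42,424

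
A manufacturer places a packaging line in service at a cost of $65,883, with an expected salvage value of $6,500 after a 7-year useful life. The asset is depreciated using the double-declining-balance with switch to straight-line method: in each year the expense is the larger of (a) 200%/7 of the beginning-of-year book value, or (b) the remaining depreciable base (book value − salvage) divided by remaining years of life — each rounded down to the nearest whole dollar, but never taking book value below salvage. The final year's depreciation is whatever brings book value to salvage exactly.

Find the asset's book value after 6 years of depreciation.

Depreciable base = $65,883 − $6,500 = $59,383.
Year 1: DB = ⌊$65,883 × 200%/7⌋ = $18,823; SL = ⌊$59,383/7⌋ = $8,483 → take DB $18,823. Book value $47,060.
Year 2: DB = ⌊$47,060 × 200%/7⌋ = $13,445; SL = ⌊$40,560/6⌋ = $6,760 → take DB $13,445. Book value $33,615.
Year 3: DB = ⌊$33,615 × 200%/7⌋ = $9,604; SL = ⌊$27,115/5⌋ = $5,423 → take DB $9,604. Book value $24,011.
Year 4: DB = ⌊$24,011 × 200%/7⌋ = $6,860; SL = ⌊$17,511/4⌋ = $4,377 → take DB $6,860. Book value $17,151.
Year 5: DB = ⌊$17,151 × 200%/7⌋ = $4,900; SL = ⌊$10,651/3⌋ = $3,550 → take DB $4,900. Book value $12,251.
Year 6: DB = ⌊$12,251 × 200%/7⌋ = $3,500; SL = ⌊$5,751/2⌋ = $2,875 → take DB $3,500. Book value $8,751.

$8,751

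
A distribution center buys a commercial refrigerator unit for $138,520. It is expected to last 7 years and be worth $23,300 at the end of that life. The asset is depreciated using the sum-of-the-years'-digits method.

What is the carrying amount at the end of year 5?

Depreciable base = $138,520 − $23,300 = $115,220.
Sum of the years' digits = 7+6+5+4+3+2+1 = 28.
Year 1: $115,220 × 7/28 = $28,805. Book value $109,715.
Year 2: $115,220 × 6/28 = $24,690. Book value $85,025.
Year 3: $115,220 × 5/28 = $20,575. Book value $64,450.
Year 4: $115,220 × 4/28 = $16,460. Book value $47,990.
Year 5: $115,220 × 3/28 = $12,345. Book value $35,645.

$35,645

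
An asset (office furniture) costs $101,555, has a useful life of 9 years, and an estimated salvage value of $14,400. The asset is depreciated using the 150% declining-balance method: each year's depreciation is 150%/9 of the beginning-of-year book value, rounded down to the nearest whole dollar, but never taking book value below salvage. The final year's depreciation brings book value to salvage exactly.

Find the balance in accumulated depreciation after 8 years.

$77,935

Depreciable base = $101,555 − $14,400 = $87,155.
Year 1: ⌊$101,555 × 150%/9⌋ = $16,925. Book value $84,630.
Year 2: ⌊$84,630 × 150%/9⌋ = $14,105. Book value $70,525.
Year 3: ⌊$70,525 × 150%/9⌋ = $11,754. Book value $58,771.
Year 4: ⌊$58,771 × 150%/9⌋ = $9,795. Book value $48,976.
Year 5: ⌊$48,976 × 150%/9⌋ = $8,162. Book value $40,814.
Year 6: ⌊$40,814 × 150%/9⌋ = $6,802. Book value $34,012.
Year 7: ⌊$34,012 × 150%/9⌋ = $5,668. Book value $28,344.
Year 8: ⌊$28,344 × 150%/9⌋ = $4,724. Book value $23,620.
Accumulated through year 8 = $101,555 − $23,620 = $77,935.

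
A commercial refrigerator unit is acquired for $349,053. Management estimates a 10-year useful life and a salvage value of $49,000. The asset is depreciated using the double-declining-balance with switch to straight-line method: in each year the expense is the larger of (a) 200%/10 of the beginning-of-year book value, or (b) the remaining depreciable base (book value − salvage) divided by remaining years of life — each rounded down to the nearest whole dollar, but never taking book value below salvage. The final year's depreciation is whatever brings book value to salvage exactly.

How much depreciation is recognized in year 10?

$0

Depreciable base = $349,053 − $49,000 = $300,053.
Year 1: DB = ⌊$349,053 × 200%/10⌋ = $69,810; SL = ⌊$300,053/10⌋ = $30,005 → take DB $69,810. Book value $279,243.
Year 2: DB = ⌊$279,243 × 200%/10⌋ = $55,848; SL = ⌊$230,243/9⌋ = $25,582 → take DB $55,848. Book value $223,395.
Year 3: DB = ⌊$223,395 × 200%/10⌋ = $44,679; SL = ⌊$174,395/8⌋ = $21,799 → take DB $44,679. Book value $178,716.
Year 4: DB = ⌊$178,716 × 200%/10⌋ = $35,743; SL = ⌊$129,716/7⌋ = $18,530 → take DB $35,743. Book value $142,973.
Year 5: DB = ⌊$142,973 × 200%/10⌋ = $28,594; SL = ⌊$93,973/6⌋ = $15,662 → take DB $28,594. Book value $114,379.
Year 6: DB = ⌊$114,379 × 200%/10⌋ = $22,875; SL = ⌊$65,379/5⌋ = $13,075 → take DB $22,875. Book value $91,504.
Year 7: DB = ⌊$91,504 × 200%/10⌋ = $18,300; SL = ⌊$42,504/4⌋ = $10,626 → take DB $18,300. Book value $73,204.
Year 8: DB = ⌊$73,204 × 200%/10⌋ = $14,640; SL = ⌊$24,204/3⌋ = $8,068 → take DB $14,640. Book value $58,564.
Year 9: DB = ⌊$58,564 × 200%/10⌋ = $11,712; SL = ⌊$9,564/2⌋ = $4,782 → take DB $11,712, capped at $9,564. Book value $49,000.
Year 10 (final): $49,000 − $49,000 = $0. Book value $49,000.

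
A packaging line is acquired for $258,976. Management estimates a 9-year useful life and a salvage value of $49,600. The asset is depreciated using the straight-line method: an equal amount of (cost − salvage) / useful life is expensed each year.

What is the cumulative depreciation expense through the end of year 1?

$23,264

Depreciable base = $258,976 − $49,600 = $209,376.
Annual expense = $209,376 / 9 = $23,264.
End of year 1: book value $235,712.
Accumulated through year 1 = $258,976 − $235,712 = $23,264.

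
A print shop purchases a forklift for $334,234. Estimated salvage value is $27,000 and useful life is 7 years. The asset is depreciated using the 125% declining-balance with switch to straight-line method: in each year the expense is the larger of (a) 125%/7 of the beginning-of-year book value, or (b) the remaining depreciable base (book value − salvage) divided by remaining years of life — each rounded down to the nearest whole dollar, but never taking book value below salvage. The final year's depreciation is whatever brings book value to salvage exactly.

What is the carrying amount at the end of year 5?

$106,126

Depreciable base = $334,234 − $27,000 = $307,234.
Year 1: DB = ⌊$334,234 × 125%/7⌋ = $59,684; SL = ⌊$307,234/7⌋ = $43,890 → take DB $59,684. Book value $274,550.
Year 2: DB = ⌊$274,550 × 125%/7⌋ = $49,026; SL = ⌊$247,550/6⌋ = $41,258 → take DB $49,026. Book value $225,524.
Year 3: DB = ⌊$225,524 × 125%/7⌋ = $40,272; SL = ⌊$198,524/5⌋ = $39,704 → take DB $40,272. Book value $185,252.
Year 4: DB = ⌊$185,252 × 125%/7⌋ = $33,080; SL = ⌊$158,252/4⌋ = $39,563 → take SL $39,563. Book value $145,689.
Year 5: DB = ⌊$145,689 × 125%/7⌋ = $26,015; SL = ⌊$118,689/3⌋ = $39,563 → take SL $39,563. Book value $106,126.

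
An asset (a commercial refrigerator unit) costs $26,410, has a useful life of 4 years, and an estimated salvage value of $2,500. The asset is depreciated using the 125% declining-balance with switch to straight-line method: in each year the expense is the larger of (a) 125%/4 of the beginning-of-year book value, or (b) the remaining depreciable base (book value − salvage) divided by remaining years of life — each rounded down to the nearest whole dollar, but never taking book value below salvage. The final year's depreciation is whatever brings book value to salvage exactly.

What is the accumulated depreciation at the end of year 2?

Depreciable base = $26,410 − $2,500 = $23,910.
Year 1: DB = ⌊$26,410 × 125%/4⌋ = $8,253; SL = ⌊$23,910/4⌋ = $5,977 → take DB $8,253. Book value $18,157.
Year 2: DB = ⌊$18,157 × 125%/4⌋ = $5,674; SL = ⌊$15,657/3⌋ = $5,219 → take DB $5,674. Book value $12,483.
Accumulated through year 2 = $26,410 − $12,483 = $13,927.

$13,927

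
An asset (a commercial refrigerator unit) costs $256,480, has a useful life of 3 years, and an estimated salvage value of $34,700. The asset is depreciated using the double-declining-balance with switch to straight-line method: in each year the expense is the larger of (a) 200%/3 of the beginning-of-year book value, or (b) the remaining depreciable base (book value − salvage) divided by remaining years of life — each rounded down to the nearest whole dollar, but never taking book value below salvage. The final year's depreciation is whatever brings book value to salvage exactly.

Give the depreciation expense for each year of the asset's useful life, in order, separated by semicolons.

$170,986; $50,794; $0

Depreciable base = $256,480 − $34,700 = $221,780.
Year 1: DB = ⌊$256,480 × 200%/3⌋ = $170,986; SL = ⌊$221,780/3⌋ = $73,926 → take DB $170,986. Book value $85,494.
Year 2: DB = ⌊$85,494 × 200%/3⌋ = $56,996; SL = ⌊$50,794/2⌋ = $25,397 → take DB $56,996, capped at $50,794. Book value $34,700.
Year 3 (final): $34,700 − $34,700 = $0. Book value $34,700.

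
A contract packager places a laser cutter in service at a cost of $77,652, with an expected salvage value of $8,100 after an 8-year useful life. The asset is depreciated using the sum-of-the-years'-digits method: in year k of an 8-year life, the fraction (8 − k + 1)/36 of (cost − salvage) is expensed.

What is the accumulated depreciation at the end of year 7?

$67,620

Depreciable base = $77,652 − $8,100 = $69,552.
Sum of the years' digits = 8+7+6+5+4+3+2+1 = 36.
Year 1: $69,552 × 8/36 = $15,456. Book value $62,196.
Year 2: $69,552 × 7/36 = $13,524. Book value $48,672.
Year 3: $69,552 × 6/36 = $11,592. Book value $37,080.
Year 4: $69,552 × 5/36 = $9,660. Book value $27,420.
Year 5: $69,552 × 4/36 = $7,728. Book value $19,692.
Year 6: $69,552 × 3/36 = $5,796. Book value $13,896.
Year 7: $69,552 × 2/36 = $3,864. Book value $10,032.
Accumulated through year 7 = $77,652 − $10,032 = $67,620.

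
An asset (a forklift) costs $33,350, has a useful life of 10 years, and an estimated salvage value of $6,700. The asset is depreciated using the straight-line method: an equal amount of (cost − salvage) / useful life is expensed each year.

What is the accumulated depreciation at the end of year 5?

Depreciable base = $33,350 − $6,700 = $26,650.
Annual expense = $26,650 / 10 = $2,665.
End of year 1: book value $30,685.
End of year 2: book value $28,020.
End of year 3: book value $25,355.
End of year 4: book value $22,690.
End of year 5: book value $20,025.
Accumulated through year 5 = $33,350 − $20,025 = $13,325.

$13,325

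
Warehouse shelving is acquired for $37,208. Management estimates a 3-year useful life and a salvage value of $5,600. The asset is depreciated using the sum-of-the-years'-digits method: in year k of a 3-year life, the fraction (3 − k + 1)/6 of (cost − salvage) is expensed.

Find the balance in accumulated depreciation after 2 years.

$26,340

Depreciable base = $37,208 − $5,600 = $31,608.
Sum of the years' digits = 3+2+1 = 6.
Year 1: $31,608 × 3/6 = $15,804. Book value $21,404.
Year 2: $31,608 × 2/6 = $10,536. Book value $10,868.
Accumulated through year 2 = $37,208 − $10,868 = $26,340.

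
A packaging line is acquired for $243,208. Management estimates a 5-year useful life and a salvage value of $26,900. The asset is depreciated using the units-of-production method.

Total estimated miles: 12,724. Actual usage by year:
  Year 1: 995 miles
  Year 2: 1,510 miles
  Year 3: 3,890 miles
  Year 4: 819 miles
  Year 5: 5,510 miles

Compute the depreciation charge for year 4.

$13,923

Depreciable base = $243,208 − $26,900 = $216,308.
Rate = $216,308 / 12,724 miles = $17 per mile.
Year 1: 995 × $17 = $16,915. Book value $226,293.
Year 2: 1,510 × $17 = $25,670. Book value $200,623.
Year 3: 3,890 × $17 = $66,130. Book value $134,493.
Year 4: 819 × $17 = $13,923. Book value $120,570.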